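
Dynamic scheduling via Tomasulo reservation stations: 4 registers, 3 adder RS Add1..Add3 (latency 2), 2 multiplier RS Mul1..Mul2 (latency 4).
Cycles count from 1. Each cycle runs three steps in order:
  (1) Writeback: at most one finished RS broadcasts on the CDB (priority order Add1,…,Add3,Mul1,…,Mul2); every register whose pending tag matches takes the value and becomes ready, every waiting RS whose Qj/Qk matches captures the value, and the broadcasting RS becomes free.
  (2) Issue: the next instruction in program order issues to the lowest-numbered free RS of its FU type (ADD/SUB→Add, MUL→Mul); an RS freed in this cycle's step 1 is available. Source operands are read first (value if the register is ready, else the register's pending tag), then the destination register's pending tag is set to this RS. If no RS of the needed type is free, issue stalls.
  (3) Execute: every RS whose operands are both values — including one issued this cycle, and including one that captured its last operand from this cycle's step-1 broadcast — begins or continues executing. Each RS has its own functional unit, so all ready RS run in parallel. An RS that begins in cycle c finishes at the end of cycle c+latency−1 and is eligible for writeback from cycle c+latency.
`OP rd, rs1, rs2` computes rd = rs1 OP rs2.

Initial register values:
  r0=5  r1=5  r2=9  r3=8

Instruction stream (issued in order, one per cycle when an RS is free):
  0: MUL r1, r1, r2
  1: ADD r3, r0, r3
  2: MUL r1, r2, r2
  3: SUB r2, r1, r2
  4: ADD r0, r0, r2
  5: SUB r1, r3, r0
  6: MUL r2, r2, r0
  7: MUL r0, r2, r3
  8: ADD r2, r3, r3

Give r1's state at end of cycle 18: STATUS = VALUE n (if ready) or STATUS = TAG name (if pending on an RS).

  c1: issue MUL r1<-Mul1  regs: r0:5,r1:Mul1,r2:9,r3:8
  c2: issue ADD r3<-Add1  regs: r0:5,r1:Mul1,r2:9,r3:Add1
  c3: issue MUL r1<-Mul2  regs: r0:5,r1:Mul2,r2:9,r3:Add1
  c4: CDB Add1=13; issue SUB r2<-Add1  regs: r0:5,r1:Mul2,r2:Add1,r3:13
  c5: CDB Mul1=45; issue ADD r0<-Add2  regs: r0:Add2,r1:Mul2,r2:Add1,r3:13
  c6: issue SUB r1<-Add3  regs: r0:Add2,r1:Add3,r2:Add1,r3:13
  c7: CDB Mul2=81; issue MUL r2<-Mul1  regs: r0:Add2,r1:Add3,r2:Mul1,r3:13
  c8: issue MUL r0<-Mul2  regs: r0:Mul2,r1:Add3,r2:Mul1,r3:13
  c9: CDB Add1=72; issue ADD r2<-Add1  regs: r0:Mul2,r1:Add3,r2:Add1,r3:13
  c10: -  regs: r0:Mul2,r1:Add3,r2:Add1,r3:13
  c11: CDB Add1=26  regs: r0:Mul2,r1:Add3,r2:26,r3:13
  c12: CDB Add2=77  regs: r0:Mul2,r1:Add3,r2:26,r3:13
  c13: -  regs: r0:Mul2,r1:Add3,r2:26,r3:13
  c14: CDB Add3=-64  regs: r0:Mul2,r1:-64,r2:26,r3:13
  c15: -  regs: r0:Mul2,r1:-64,r2:26,r3:13
  c16: CDB Mul1=5544  regs: r0:Mul2,r1:-64,r2:26,r3:13
  c17: -  regs: r0:Mul2,r1:-64,r2:26,r3:13
  c18: -  regs: r0:Mul2,r1:-64,r2:26,r3:13

STATUS = VALUE -64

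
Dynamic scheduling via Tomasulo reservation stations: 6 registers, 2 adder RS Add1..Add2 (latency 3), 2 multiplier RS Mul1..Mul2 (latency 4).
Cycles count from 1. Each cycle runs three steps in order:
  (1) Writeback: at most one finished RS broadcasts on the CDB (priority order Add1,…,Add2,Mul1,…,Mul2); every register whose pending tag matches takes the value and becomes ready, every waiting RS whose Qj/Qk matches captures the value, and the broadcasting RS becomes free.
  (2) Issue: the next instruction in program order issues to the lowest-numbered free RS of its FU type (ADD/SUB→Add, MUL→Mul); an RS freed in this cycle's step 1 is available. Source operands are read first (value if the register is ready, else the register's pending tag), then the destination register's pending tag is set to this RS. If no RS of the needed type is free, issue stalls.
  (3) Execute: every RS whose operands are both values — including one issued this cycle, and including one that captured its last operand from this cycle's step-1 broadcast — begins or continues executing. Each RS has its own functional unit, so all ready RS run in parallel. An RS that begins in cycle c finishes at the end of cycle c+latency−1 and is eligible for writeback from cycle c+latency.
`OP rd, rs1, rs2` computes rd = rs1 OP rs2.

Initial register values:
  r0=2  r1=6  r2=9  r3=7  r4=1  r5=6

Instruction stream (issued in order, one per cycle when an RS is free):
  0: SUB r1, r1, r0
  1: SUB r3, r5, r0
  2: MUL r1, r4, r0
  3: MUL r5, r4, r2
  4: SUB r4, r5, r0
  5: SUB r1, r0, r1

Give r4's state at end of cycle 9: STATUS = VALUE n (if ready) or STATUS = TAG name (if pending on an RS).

STATUS = TAG Add1

  c1: issue SUB r1<-Add1  regs: r0:2,r1:Add1,r2:9,r3:7,r4:1,r5:6
  c2: issue SUB r3<-Add2  regs: r0:2,r1:Add1,r2:9,r3:Add2,r4:1,r5:6
  c3: issue MUL r1<-Mul1  regs: r0:2,r1:Mul1,r2:9,r3:Add2,r4:1,r5:6
  c4: CDB Add1=4; issue MUL r5<-Mul2  regs: r0:2,r1:Mul1,r2:9,r3:Add2,r4:1,r5:Mul2
  c5: CDB Add2=4; issue SUB r4<-Add1  regs: r0:2,r1:Mul1,r2:9,r3:4,r4:Add1,r5:Mul2
  c6: issue SUB r1<-Add2  regs: r0:2,r1:Add2,r2:9,r3:4,r4:Add1,r5:Mul2
  c7: CDB Mul1=2  regs: r0:2,r1:Add2,r2:9,r3:4,r4:Add1,r5:Mul2
  c8: CDB Mul2=9  regs: r0:2,r1:Add2,r2:9,r3:4,r4:Add1,r5:9
  c9: -  regs: r0:2,r1:Add2,r2:9,r3:4,r4:Add1,r5:9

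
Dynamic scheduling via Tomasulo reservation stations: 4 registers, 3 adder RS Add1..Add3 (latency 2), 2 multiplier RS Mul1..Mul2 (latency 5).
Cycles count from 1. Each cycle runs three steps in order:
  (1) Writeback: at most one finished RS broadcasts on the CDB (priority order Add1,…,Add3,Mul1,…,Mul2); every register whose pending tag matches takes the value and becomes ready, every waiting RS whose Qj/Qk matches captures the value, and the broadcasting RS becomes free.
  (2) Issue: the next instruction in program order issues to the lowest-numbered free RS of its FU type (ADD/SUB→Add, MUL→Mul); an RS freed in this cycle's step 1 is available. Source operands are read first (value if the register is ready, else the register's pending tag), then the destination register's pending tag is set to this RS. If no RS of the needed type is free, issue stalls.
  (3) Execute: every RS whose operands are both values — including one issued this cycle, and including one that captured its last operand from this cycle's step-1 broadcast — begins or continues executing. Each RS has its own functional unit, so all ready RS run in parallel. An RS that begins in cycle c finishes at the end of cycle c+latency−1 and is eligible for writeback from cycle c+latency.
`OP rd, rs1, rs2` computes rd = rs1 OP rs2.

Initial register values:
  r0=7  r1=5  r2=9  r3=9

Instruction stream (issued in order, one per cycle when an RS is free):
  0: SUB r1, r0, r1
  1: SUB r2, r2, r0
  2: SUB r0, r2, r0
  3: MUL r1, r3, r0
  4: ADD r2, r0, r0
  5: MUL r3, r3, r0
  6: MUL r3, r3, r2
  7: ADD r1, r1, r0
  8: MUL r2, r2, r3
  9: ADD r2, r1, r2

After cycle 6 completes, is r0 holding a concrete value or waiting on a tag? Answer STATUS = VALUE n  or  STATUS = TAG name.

STATUS = VALUE -5

c1: issue SUB r1<-Add1 | r0:7,r1:Add1,r2:9,r3:9
c2: issue SUB r2<-Add2 | r0:7,r1:Add1,r2:Add2,r3:9
c3: CDB Add1=2; issue SUB r0<-Add1 | r0:Add1,r1:2,r2:Add2,r3:9
c4: CDB Add2=2; issue MUL r1<-Mul1 | r0:Add1,r1:Mul1,r2:2,r3:9
c5: issue ADD r2<-Add2 | r0:Add1,r1:Mul1,r2:Add2,r3:9
c6: CDB Add1=-5; issue MUL r3<-Mul2 | r0:-5,r1:Mul1,r2:Add2,r3:Mul2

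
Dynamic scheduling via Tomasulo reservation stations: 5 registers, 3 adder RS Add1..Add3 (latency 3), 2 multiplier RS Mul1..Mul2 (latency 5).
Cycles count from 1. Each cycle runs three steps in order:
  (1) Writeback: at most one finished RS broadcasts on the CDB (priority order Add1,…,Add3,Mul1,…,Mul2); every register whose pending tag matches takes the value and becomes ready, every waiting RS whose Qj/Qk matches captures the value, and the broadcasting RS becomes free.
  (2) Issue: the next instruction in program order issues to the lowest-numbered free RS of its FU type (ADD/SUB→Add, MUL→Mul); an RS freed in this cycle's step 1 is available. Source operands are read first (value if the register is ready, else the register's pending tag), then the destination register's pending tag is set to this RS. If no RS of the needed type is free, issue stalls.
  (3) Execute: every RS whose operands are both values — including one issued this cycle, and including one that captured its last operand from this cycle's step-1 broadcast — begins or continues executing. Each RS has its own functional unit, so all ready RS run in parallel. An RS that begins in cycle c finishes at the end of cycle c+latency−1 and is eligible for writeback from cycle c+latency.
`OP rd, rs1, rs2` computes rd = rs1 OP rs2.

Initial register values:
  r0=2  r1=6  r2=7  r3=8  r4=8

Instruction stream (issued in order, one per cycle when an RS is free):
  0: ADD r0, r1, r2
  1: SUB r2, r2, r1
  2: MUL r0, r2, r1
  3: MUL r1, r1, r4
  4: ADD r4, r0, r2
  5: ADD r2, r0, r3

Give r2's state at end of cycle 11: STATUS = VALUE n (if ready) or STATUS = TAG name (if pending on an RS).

STATUS = TAG Add2

c1: issue ADD r0<-Add1 | r0:Add1,r1:6,r2:7,r3:8,r4:8
c2: issue SUB r2<-Add2 | r0:Add1,r1:6,r2:Add2,r3:8,r4:8
c3: issue MUL r0<-Mul1 | r0:Mul1,r1:6,r2:Add2,r3:8,r4:8
c4: CDB Add1=13; issue MUL r1<-Mul2 | r0:Mul1,r1:Mul2,r2:Add2,r3:8,r4:8
c5: CDB Add2=1; issue ADD r4<-Add1 | r0:Mul1,r1:Mul2,r2:1,r3:8,r4:Add1
c6: issue ADD r2<-Add2 | r0:Mul1,r1:Mul2,r2:Add2,r3:8,r4:Add1
c7: - | r0:Mul1,r1:Mul2,r2:Add2,r3:8,r4:Add1
c8: - | r0:Mul1,r1:Mul2,r2:Add2,r3:8,r4:Add1
c9: CDB Mul2=48 | r0:Mul1,r1:48,r2:Add2,r3:8,r4:Add1
c10: CDB Mul1=6 | r0:6,r1:48,r2:Add2,r3:8,r4:Add1
c11: - | r0:6,r1:48,r2:Add2,r3:8,r4:Add1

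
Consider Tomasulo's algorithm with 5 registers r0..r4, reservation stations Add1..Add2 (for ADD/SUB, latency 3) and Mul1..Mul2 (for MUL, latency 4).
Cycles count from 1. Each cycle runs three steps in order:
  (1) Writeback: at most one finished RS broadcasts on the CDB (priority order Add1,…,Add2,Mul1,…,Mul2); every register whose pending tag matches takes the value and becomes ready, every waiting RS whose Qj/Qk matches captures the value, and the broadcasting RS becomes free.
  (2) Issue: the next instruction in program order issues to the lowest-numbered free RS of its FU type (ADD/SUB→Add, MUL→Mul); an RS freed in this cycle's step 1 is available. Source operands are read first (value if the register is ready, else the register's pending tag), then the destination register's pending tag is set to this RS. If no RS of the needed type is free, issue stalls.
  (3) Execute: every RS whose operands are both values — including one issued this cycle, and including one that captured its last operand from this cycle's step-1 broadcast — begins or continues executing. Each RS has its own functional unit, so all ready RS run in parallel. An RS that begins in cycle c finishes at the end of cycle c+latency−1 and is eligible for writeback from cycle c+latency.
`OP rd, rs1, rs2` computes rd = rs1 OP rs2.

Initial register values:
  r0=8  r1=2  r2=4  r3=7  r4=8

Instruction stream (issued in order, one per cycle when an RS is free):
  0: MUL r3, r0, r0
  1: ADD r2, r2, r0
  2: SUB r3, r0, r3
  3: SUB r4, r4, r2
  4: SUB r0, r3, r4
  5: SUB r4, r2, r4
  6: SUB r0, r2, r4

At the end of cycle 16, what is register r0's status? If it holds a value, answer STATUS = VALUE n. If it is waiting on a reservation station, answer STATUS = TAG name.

c1: issue MUL r3<-Mul1 | r0:8,r1:2,r2:4,r3:Mul1,r4:8
c2: issue ADD r2<-Add1 | r0:8,r1:2,r2:Add1,r3:Mul1,r4:8
c3: issue SUB r3<-Add2 | r0:8,r1:2,r2:Add1,r3:Add2,r4:8
c4: stall | r0:8,r1:2,r2:Add1,r3:Add2,r4:8
c5: CDB Add1=12; issue SUB r4<-Add1 | r0:8,r1:2,r2:12,r3:Add2,r4:Add1
c6: CDB Mul1=64; stall | r0:8,r1:2,r2:12,r3:Add2,r4:Add1
c7: stall | r0:8,r1:2,r2:12,r3:Add2,r4:Add1
c8: CDB Add1=-4; issue SUB r0<-Add1 | r0:Add1,r1:2,r2:12,r3:Add2,r4:-4
c9: CDB Add2=-56; issue SUB r4<-Add2 | r0:Add1,r1:2,r2:12,r3:-56,r4:Add2
c10: stall | r0:Add1,r1:2,r2:12,r3:-56,r4:Add2
c11: stall | r0:Add1,r1:2,r2:12,r3:-56,r4:Add2
c12: CDB Add1=-52; issue SUB r0<-Add1 | r0:Add1,r1:2,r2:12,r3:-56,r4:Add2
c13: CDB Add2=16 | r0:Add1,r1:2,r2:12,r3:-56,r4:16
c14: - | r0:Add1,r1:2,r2:12,r3:-56,r4:16
c15: - | r0:Add1,r1:2,r2:12,r3:-56,r4:16
c16: CDB Add1=-4 | r0:-4,r1:2,r2:12,r3:-56,r4:16

STATUS = VALUE -4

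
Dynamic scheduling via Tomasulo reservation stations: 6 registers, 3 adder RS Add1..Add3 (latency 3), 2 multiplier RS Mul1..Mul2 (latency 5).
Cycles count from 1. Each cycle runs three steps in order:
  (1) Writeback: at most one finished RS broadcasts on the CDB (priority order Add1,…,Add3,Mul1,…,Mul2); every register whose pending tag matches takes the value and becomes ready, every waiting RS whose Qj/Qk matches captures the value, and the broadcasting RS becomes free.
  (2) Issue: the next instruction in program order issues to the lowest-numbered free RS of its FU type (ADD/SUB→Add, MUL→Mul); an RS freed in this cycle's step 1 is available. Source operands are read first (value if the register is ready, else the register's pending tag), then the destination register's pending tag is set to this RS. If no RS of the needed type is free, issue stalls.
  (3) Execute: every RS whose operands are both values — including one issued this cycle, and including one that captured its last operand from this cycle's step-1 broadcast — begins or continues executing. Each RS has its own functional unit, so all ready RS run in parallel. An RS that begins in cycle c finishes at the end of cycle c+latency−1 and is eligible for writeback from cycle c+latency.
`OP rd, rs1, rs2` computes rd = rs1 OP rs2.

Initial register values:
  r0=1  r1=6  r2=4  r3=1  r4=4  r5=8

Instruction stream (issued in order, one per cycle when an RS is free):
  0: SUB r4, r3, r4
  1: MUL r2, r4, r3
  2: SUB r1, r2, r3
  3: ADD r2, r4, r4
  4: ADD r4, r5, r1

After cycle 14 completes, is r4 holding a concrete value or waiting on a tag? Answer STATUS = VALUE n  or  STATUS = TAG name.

cycle 1: issue SUB r4<-Add1 // r0:1,r1:6,r2:4,r3:1,r4:Add1,r5:8
cycle 2: issue MUL r2<-Mul1 // r0:1,r1:6,r2:Mul1,r3:1,r4:Add1,r5:8
cycle 3: issue SUB r1<-Add2 // r0:1,r1:Add2,r2:Mul1,r3:1,r4:Add1,r5:8
cycle 4: CDB Add1=-3; issue ADD r2<-Add1 // r0:1,r1:Add2,r2:Add1,r3:1,r4:-3,r5:8
cycle 5: issue ADD r4<-Add3 // r0:1,r1:Add2,r2:Add1,r3:1,r4:Add3,r5:8
cycle 6: - // r0:1,r1:Add2,r2:Add1,r3:1,r4:Add3,r5:8
cycle 7: CDB Add1=-6 // r0:1,r1:Add2,r2:-6,r3:1,r4:Add3,r5:8
cycle 8: - // r0:1,r1:Add2,r2:-6,r3:1,r4:Add3,r5:8
cycle 9: CDB Mul1=-3 // r0:1,r1:Add2,r2:-6,r3:1,r4:Add3,r5:8
cycle 10: - // r0:1,r1:Add2,r2:-6,r3:1,r4:Add3,r5:8
cycle 11: - // r0:1,r1:Add2,r2:-6,r3:1,r4:Add3,r5:8
cycle 12: CDB Add2=-4 // r0:1,r1:-4,r2:-6,r3:1,r4:Add3,r5:8
cycle 13: - // r0:1,r1:-4,r2:-6,r3:1,r4:Add3,r5:8
cycle 14: - // r0:1,r1:-4,r2:-6,r3:1,r4:Add3,r5:8

STATUS = TAG Add3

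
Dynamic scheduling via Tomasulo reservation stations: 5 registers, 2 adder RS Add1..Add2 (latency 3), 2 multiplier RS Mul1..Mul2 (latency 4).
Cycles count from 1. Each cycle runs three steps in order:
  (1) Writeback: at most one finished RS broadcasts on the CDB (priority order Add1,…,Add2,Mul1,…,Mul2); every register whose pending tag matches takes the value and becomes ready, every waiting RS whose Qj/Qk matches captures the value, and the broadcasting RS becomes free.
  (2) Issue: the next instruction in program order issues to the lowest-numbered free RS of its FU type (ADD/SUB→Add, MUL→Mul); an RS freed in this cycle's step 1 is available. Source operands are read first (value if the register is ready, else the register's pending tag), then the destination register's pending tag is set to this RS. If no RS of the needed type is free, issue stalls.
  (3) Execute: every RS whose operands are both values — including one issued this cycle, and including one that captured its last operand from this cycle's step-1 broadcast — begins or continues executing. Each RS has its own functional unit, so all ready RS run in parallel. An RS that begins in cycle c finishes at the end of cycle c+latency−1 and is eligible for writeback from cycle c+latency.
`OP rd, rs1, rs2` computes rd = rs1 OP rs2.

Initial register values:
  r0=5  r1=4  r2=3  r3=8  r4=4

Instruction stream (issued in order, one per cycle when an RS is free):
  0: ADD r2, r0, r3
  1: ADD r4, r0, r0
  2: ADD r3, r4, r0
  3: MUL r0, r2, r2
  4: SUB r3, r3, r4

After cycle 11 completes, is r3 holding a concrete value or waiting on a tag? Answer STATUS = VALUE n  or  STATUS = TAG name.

c1: issue ADD r2<-Add1 | r0:5,r1:4,r2:Add1,r3:8,r4:4
c2: issue ADD r4<-Add2 | r0:5,r1:4,r2:Add1,r3:8,r4:Add2
c3: stall | r0:5,r1:4,r2:Add1,r3:8,r4:Add2
c4: CDB Add1=13; issue ADD r3<-Add1 | r0:5,r1:4,r2:13,r3:Add1,r4:Add2
c5: CDB Add2=10; issue MUL r0<-Mul1 | r0:Mul1,r1:4,r2:13,r3:Add1,r4:10
c6: issue SUB r3<-Add2 | r0:Mul1,r1:4,r2:13,r3:Add2,r4:10
c7: - | r0:Mul1,r1:4,r2:13,r3:Add2,r4:10
c8: CDB Add1=15 | r0:Mul1,r1:4,r2:13,r3:Add2,r4:10
c9: CDB Mul1=169 | r0:169,r1:4,r2:13,r3:Add2,r4:10
c10: - | r0:169,r1:4,r2:13,r3:Add2,r4:10
c11: CDB Add2=5 | r0:169,r1:4,r2:13,r3:5,r4:10

STATUS = VALUE 5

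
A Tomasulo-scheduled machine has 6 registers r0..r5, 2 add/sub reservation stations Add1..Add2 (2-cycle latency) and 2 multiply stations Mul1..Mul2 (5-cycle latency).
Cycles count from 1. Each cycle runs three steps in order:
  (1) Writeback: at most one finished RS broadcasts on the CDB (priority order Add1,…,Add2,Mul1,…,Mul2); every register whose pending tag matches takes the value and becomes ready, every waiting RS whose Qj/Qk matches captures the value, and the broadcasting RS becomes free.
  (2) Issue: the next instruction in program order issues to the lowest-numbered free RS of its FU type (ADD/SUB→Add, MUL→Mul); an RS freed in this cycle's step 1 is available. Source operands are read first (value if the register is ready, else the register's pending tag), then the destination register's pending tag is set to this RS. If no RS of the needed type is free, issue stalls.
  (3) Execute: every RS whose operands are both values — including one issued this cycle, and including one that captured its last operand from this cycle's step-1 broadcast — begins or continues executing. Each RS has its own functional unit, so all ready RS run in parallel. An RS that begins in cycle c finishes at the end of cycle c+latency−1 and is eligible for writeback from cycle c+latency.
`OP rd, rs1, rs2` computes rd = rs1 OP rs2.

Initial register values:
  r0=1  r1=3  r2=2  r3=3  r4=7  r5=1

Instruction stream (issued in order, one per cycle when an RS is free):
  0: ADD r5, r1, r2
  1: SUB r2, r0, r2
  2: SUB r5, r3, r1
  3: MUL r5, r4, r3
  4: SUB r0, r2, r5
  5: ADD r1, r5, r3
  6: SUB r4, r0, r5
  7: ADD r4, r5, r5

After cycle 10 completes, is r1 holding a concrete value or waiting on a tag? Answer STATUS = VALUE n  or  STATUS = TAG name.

  c1: issue ADD r5<-Add1  regs: r0:1,r1:3,r2:2,r3:3,r4:7,r5:Add1
  c2: issue SUB r2<-Add2  regs: r0:1,r1:3,r2:Add2,r3:3,r4:7,r5:Add1
  c3: CDB Add1=5; issue SUB r5<-Add1  regs: r0:1,r1:3,r2:Add2,r3:3,r4:7,r5:Add1
  c4: CDB Add2=-1; issue MUL r5<-Mul1  regs: r0:1,r1:3,r2:-1,r3:3,r4:7,r5:Mul1
  c5: CDB Add1=0; issue SUB r0<-Add1  regs: r0:Add1,r1:3,r2:-1,r3:3,r4:7,r5:Mul1
  c6: issue ADD r1<-Add2  regs: r0:Add1,r1:Add2,r2:-1,r3:3,r4:7,r5:Mul1
  c7: stall  regs: r0:Add1,r1:Add2,r2:-1,r3:3,r4:7,r5:Mul1
  c8: stall  regs: r0:Add1,r1:Add2,r2:-1,r3:3,r4:7,r5:Mul1
  c9: CDB Mul1=21; stall  regs: r0:Add1,r1:Add2,r2:-1,r3:3,r4:7,r5:21
  c10: stall  regs: r0:Add1,r1:Add2,r2:-1,r3:3,r4:7,r5:21

STATUS = TAG Add2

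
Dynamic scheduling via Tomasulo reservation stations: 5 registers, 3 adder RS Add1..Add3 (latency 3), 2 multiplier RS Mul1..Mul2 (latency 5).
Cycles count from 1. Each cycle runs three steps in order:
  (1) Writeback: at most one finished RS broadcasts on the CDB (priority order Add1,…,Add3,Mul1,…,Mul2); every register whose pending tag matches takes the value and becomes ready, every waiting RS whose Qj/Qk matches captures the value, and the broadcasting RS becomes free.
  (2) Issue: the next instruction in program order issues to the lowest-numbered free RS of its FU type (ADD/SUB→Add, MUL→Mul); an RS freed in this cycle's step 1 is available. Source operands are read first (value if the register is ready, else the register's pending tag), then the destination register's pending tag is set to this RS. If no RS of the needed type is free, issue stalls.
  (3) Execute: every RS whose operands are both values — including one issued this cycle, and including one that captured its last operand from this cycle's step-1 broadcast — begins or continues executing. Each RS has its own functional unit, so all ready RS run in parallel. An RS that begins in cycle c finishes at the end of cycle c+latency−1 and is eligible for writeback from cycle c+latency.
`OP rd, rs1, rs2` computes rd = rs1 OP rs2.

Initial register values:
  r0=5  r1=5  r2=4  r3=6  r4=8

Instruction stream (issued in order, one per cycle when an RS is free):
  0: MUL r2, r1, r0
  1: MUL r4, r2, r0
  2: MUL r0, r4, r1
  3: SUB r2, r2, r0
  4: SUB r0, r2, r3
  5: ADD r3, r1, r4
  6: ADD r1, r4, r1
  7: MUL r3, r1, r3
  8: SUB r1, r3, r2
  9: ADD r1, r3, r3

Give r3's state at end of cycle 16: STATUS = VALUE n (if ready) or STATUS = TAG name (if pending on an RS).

STATUS = TAG Mul2

c1: issue MUL r2<-Mul1 | r0:5,r1:5,r2:Mul1,r3:6,r4:8
c2: issue MUL r4<-Mul2 | r0:5,r1:5,r2:Mul1,r3:6,r4:Mul2
c3: stall | r0:5,r1:5,r2:Mul1,r3:6,r4:Mul2
c4: stall | r0:5,r1:5,r2:Mul1,r3:6,r4:Mul2
c5: stall | r0:5,r1:5,r2:Mul1,r3:6,r4:Mul2
c6: CDB Mul1=25; issue MUL r0<-Mul1 | r0:Mul1,r1:5,r2:25,r3:6,r4:Mul2
c7: issue SUB r2<-Add1 | r0:Mul1,r1:5,r2:Add1,r3:6,r4:Mul2
c8: issue SUB r0<-Add2 | r0:Add2,r1:5,r2:Add1,r3:6,r4:Mul2
c9: issue ADD r3<-Add3 | r0:Add2,r1:5,r2:Add1,r3:Add3,r4:Mul2
c10: stall | r0:Add2,r1:5,r2:Add1,r3:Add3,r4:Mul2
c11: CDB Mul2=125; stall | r0:Add2,r1:5,r2:Add1,r3:Add3,r4:125
c12: stall | r0:Add2,r1:5,r2:Add1,r3:Add3,r4:125
c13: stall | r0:Add2,r1:5,r2:Add1,r3:Add3,r4:125
c14: CDB Add3=130; issue ADD r1<-Add3 | r0:Add2,r1:Add3,r2:Add1,r3:130,r4:125
c15: issue MUL r3<-Mul2 | r0:Add2,r1:Add3,r2:Add1,r3:Mul2,r4:125
c16: CDB Mul1=625; stall | r0:Add2,r1:Add3,r2:Add1,r3:Mul2,r4:125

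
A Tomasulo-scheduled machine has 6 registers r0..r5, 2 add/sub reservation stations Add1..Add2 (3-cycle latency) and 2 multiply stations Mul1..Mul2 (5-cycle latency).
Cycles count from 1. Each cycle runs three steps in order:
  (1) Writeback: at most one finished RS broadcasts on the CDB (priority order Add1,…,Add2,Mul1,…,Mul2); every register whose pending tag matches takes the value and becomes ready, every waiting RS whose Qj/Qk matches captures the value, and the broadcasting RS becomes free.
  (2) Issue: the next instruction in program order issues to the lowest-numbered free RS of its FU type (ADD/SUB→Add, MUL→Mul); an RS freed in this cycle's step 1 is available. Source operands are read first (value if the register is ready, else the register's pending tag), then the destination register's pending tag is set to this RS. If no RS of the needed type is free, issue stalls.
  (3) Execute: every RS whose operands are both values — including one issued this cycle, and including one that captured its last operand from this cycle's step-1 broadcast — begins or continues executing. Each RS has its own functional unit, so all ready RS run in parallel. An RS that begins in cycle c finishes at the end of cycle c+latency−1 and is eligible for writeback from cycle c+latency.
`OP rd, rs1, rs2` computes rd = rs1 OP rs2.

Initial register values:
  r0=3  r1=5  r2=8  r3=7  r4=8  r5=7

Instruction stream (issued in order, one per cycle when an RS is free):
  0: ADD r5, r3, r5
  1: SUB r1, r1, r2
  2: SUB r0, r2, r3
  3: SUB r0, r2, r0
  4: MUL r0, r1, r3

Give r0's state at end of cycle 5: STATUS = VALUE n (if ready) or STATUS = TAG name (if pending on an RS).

c1: issue ADD r5<-Add1 | r0:3,r1:5,r2:8,r3:7,r4:8,r5:Add1
c2: issue SUB r1<-Add2 | r0:3,r1:Add2,r2:8,r3:7,r4:8,r5:Add1
c3: stall | r0:3,r1:Add2,r2:8,r3:7,r4:8,r5:Add1
c4: CDB Add1=14; issue SUB r0<-Add1 | r0:Add1,r1:Add2,r2:8,r3:7,r4:8,r5:14
c5: CDB Add2=-3; issue SUB r0<-Add2 | r0:Add2,r1:-3,r2:8,r3:7,r4:8,r5:14

STATUS = TAG Add2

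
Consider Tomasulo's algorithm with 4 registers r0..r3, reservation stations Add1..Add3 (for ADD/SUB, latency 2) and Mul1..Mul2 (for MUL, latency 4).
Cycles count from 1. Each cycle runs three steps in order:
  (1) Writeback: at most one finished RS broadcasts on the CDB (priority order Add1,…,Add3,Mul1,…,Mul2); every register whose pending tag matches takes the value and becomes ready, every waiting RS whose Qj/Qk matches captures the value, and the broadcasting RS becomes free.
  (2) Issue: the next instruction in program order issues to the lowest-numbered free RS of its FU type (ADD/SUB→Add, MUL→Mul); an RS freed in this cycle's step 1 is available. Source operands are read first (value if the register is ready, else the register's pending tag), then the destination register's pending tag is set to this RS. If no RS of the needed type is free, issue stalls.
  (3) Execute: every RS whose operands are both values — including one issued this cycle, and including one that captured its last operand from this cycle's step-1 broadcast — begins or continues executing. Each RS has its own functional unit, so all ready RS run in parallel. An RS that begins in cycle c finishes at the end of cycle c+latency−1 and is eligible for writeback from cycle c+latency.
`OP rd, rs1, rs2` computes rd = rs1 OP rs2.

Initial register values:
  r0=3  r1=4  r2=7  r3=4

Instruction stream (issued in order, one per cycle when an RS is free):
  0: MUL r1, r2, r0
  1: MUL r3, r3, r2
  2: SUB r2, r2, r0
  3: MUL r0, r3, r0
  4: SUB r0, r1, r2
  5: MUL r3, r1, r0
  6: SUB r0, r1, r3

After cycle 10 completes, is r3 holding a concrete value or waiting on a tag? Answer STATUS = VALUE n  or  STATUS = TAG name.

STATUS = TAG Mul2

cycle 1: issue MUL r1<-Mul1 // r0:3,r1:Mul1,r2:7,r3:4
cycle 2: issue MUL r3<-Mul2 // r0:3,r1:Mul1,r2:7,r3:Mul2
cycle 3: issue SUB r2<-Add1 // r0:3,r1:Mul1,r2:Add1,r3:Mul2
cycle 4: stall // r0:3,r1:Mul1,r2:Add1,r3:Mul2
cycle 5: CDB Add1=4; stall // r0:3,r1:Mul1,r2:4,r3:Mul2
cycle 6: CDB Mul1=21; issue MUL r0<-Mul1 // r0:Mul1,r1:21,r2:4,r3:Mul2
cycle 7: CDB Mul2=28; issue SUB r0<-Add1 // r0:Add1,r1:21,r2:4,r3:28
cycle 8: issue MUL r3<-Mul2 // r0:Add1,r1:21,r2:4,r3:Mul2
cycle 9: CDB Add1=17; issue SUB r0<-Add1 // r0:Add1,r1:21,r2:4,r3:Mul2
cycle 10: - // r0:Add1,r1:21,r2:4,r3:Mul2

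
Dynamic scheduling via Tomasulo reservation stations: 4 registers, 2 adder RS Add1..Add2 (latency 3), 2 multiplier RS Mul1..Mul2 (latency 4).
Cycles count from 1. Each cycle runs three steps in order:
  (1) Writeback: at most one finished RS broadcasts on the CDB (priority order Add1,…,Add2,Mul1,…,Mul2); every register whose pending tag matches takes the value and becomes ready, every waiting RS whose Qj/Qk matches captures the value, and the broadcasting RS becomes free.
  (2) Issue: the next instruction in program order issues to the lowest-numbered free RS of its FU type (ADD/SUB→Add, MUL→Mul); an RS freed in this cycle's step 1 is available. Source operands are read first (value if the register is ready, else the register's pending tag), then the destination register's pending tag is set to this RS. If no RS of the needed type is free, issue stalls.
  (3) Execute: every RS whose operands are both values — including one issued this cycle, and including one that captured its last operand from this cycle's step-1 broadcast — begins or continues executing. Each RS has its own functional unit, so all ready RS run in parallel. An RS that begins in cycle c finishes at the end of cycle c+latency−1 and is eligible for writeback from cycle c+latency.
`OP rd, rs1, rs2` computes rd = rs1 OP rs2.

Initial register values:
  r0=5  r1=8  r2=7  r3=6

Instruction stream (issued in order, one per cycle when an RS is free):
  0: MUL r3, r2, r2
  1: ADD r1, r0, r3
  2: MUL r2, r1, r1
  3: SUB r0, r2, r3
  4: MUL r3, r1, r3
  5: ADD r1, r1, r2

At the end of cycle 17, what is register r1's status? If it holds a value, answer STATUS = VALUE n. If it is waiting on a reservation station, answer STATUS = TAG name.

  c1: issue MUL r3<-Mul1  regs: r0:5,r1:8,r2:7,r3:Mul1
  c2: issue ADD r1<-Add1  regs: r0:5,r1:Add1,r2:7,r3:Mul1
  c3: issue MUL r2<-Mul2  regs: r0:5,r1:Add1,r2:Mul2,r3:Mul1
  c4: issue SUB r0<-Add2  regs: r0:Add2,r1:Add1,r2:Mul2,r3:Mul1
  c5: CDB Mul1=49; issue MUL r3<-Mul1  regs: r0:Add2,r1:Add1,r2:Mul2,r3:Mul1
  c6: stall  regs: r0:Add2,r1:Add1,r2:Mul2,r3:Mul1
  c7: stall  regs: r0:Add2,r1:Add1,r2:Mul2,r3:Mul1
  c8: CDB Add1=54; issue ADD r1<-Add1  regs: r0:Add2,r1:Add1,r2:Mul2,r3:Mul1
  c9: -  regs: r0:Add2,r1:Add1,r2:Mul2,r3:Mul1
  c10: -  regs: r0:Add2,r1:Add1,r2:Mul2,r3:Mul1
  c11: -  regs: r0:Add2,r1:Add1,r2:Mul2,r3:Mul1
  c12: CDB Mul1=2646  regs: r0:Add2,r1:Add1,r2:Mul2,r3:2646
  c13: CDB Mul2=2916  regs: r0:Add2,r1:Add1,r2:2916,r3:2646
  c14: -  regs: r0:Add2,r1:Add1,r2:2916,r3:2646
  c15: -  regs: r0:Add2,r1:Add1,r2:2916,r3:2646
  c16: CDB Add1=2970  regs: r0:Add2,r1:2970,r2:2916,r3:2646
  c17: CDB Add2=2867  regs: r0:2867,r1:2970,r2:2916,r3:2646

STATUS = VALUE 2970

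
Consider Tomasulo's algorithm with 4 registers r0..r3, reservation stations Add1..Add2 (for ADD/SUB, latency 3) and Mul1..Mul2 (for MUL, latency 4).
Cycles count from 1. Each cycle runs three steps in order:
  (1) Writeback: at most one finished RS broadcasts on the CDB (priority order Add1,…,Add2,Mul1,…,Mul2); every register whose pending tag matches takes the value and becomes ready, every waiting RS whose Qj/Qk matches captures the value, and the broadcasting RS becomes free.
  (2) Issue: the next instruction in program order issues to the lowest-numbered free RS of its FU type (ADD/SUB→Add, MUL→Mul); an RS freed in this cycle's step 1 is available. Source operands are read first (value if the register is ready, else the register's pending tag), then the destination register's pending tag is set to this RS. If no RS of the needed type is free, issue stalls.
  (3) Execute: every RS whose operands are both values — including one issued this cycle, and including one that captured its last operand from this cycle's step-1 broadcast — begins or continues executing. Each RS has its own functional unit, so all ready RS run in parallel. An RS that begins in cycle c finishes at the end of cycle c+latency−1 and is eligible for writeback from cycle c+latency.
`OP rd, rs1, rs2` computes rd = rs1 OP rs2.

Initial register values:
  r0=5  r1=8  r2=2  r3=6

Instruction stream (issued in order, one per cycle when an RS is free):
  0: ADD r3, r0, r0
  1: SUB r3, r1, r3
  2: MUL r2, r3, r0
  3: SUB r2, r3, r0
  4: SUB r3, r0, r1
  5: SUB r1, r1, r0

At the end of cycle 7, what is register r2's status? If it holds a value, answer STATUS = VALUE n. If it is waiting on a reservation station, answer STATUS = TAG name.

STATUS = TAG Add1

  c1: issue ADD r3<-Add1  regs: r0:5,r1:8,r2:2,r3:Add1
  c2: issue SUB r3<-Add2  regs: r0:5,r1:8,r2:2,r3:Add2
  c3: issue MUL r2<-Mul1  regs: r0:5,r1:8,r2:Mul1,r3:Add2
  c4: CDB Add1=10; issue SUB r2<-Add1  regs: r0:5,r1:8,r2:Add1,r3:Add2
  c5: stall  regs: r0:5,r1:8,r2:Add1,r3:Add2
  c6: stall  regs: r0:5,r1:8,r2:Add1,r3:Add2
  c7: CDB Add2=-2; issue SUB r3<-Add2  regs: r0:5,r1:8,r2:Add1,r3:Add2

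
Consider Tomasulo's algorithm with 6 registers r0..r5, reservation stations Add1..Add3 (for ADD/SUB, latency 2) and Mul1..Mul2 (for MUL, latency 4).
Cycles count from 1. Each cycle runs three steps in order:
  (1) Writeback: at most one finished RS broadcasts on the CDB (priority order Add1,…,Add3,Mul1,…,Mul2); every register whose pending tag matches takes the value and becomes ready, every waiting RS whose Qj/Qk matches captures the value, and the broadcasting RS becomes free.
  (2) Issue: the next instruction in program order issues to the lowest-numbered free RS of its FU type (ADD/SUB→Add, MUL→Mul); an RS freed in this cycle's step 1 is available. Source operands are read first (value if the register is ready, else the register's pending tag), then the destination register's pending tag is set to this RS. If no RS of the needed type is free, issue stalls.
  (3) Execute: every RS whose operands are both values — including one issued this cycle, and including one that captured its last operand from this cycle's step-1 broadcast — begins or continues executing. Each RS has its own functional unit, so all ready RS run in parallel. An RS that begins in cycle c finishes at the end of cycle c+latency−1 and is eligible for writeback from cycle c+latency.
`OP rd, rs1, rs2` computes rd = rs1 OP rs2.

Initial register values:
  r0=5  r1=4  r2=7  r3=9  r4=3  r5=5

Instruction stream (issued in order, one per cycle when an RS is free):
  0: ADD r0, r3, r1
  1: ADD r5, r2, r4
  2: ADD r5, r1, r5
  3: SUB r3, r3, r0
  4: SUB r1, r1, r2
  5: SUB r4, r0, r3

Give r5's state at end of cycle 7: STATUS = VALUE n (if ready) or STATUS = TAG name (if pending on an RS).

c1: issue ADD r0<-Add1 | r0:Add1,r1:4,r2:7,r3:9,r4:3,r5:5
c2: issue ADD r5<-Add2 | r0:Add1,r1:4,r2:7,r3:9,r4:3,r5:Add2
c3: CDB Add1=13; issue ADD r5<-Add1 | r0:13,r1:4,r2:7,r3:9,r4:3,r5:Add1
c4: CDB Add2=10; issue SUB r3<-Add2 | r0:13,r1:4,r2:7,r3:Add2,r4:3,r5:Add1
c5: issue SUB r1<-Add3 | r0:13,r1:Add3,r2:7,r3:Add2,r4:3,r5:Add1
c6: CDB Add1=14; issue SUB r4<-Add1 | r0:13,r1:Add3,r2:7,r3:Add2,r4:Add1,r5:14
c7: CDB Add2=-4 | r0:13,r1:Add3,r2:7,r3:-4,r4:Add1,r5:14

STATUS = VALUE 14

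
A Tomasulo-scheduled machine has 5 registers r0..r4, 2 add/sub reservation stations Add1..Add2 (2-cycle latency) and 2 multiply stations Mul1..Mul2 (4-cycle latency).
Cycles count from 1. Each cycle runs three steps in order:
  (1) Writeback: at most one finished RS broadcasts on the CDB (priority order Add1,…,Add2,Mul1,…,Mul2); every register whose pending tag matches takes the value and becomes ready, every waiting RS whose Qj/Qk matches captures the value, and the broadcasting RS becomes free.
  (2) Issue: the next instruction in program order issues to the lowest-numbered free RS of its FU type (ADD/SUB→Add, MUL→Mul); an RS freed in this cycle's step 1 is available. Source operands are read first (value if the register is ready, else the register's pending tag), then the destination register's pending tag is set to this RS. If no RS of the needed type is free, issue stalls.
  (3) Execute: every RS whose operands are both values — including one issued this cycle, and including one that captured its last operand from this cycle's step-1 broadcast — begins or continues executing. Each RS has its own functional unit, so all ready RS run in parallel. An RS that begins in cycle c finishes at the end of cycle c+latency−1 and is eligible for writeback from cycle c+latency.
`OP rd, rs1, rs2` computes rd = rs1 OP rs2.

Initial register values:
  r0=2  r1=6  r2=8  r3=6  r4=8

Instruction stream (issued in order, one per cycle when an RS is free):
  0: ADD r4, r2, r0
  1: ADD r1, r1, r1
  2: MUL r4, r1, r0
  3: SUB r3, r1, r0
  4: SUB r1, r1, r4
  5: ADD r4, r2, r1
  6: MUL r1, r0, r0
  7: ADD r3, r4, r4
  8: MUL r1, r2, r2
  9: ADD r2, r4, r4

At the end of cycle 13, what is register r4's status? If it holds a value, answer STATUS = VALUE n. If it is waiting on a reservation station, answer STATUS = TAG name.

c1: issue ADD r4<-Add1 | r0:2,r1:6,r2:8,r3:6,r4:Add1
c2: issue ADD r1<-Add2 | r0:2,r1:Add2,r2:8,r3:6,r4:Add1
c3: CDB Add1=10; issue MUL r4<-Mul1 | r0:2,r1:Add2,r2:8,r3:6,r4:Mul1
c4: CDB Add2=12; issue SUB r3<-Add1 | r0:2,r1:12,r2:8,r3:Add1,r4:Mul1
c5: issue SUB r1<-Add2 | r0:2,r1:Add2,r2:8,r3:Add1,r4:Mul1
c6: CDB Add1=10; issue ADD r4<-Add1 | r0:2,r1:Add2,r2:8,r3:10,r4:Add1
c7: issue MUL r1<-Mul2 | r0:2,r1:Mul2,r2:8,r3:10,r4:Add1
c8: CDB Mul1=24; stall | r0:2,r1:Mul2,r2:8,r3:10,r4:Add1
c9: stall | r0:2,r1:Mul2,r2:8,r3:10,r4:Add1
c10: CDB Add2=-12; issue ADD r3<-Add2 | r0:2,r1:Mul2,r2:8,r3:Add2,r4:Add1
c11: CDB Mul2=4; issue MUL r1<-Mul1 | r0:2,r1:Mul1,r2:8,r3:Add2,r4:Add1
c12: CDB Add1=-4; issue ADD r2<-Add1 | r0:2,r1:Mul1,r2:Add1,r3:Add2,r4:-4
c13: - | r0:2,r1:Mul1,r2:Add1,r3:Add2,r4:-4

STATUS = VALUE -4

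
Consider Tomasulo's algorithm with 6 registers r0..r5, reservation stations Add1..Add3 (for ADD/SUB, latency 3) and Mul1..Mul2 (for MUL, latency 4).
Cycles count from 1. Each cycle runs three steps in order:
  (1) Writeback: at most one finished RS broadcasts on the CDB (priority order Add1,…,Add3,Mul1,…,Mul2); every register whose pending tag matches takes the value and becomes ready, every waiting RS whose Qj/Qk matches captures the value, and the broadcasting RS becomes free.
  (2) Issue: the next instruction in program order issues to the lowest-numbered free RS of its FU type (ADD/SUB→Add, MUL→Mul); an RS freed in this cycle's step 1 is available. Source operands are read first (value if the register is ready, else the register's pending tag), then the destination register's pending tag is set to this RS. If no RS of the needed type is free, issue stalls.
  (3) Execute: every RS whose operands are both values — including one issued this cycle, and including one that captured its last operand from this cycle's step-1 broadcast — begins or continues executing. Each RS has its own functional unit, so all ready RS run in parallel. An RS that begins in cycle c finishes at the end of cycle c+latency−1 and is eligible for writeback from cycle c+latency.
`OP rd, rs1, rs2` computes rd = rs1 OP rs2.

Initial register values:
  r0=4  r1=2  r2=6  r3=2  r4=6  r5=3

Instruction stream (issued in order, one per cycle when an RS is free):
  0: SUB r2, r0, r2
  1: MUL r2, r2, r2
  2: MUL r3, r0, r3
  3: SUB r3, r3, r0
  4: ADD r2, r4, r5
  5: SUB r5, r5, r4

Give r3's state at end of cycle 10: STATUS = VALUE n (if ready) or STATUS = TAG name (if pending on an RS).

STATUS = VALUE 4

c1: issue SUB r2<-Add1 | r0:4,r1:2,r2:Add1,r3:2,r4:6,r5:3
c2: issue MUL r2<-Mul1 | r0:4,r1:2,r2:Mul1,r3:2,r4:6,r5:3
c3: issue MUL r3<-Mul2 | r0:4,r1:2,r2:Mul1,r3:Mul2,r4:6,r5:3
c4: CDB Add1=-2; issue SUB r3<-Add1 | r0:4,r1:2,r2:Mul1,r3:Add1,r4:6,r5:3
c5: issue ADD r2<-Add2 | r0:4,r1:2,r2:Add2,r3:Add1,r4:6,r5:3
c6: issue SUB r5<-Add3 | r0:4,r1:2,r2:Add2,r3:Add1,r4:6,r5:Add3
c7: CDB Mul2=8 | r0:4,r1:2,r2:Add2,r3:Add1,r4:6,r5:Add3
c8: CDB Add2=9 | r0:4,r1:2,r2:9,r3:Add1,r4:6,r5:Add3
c9: CDB Add3=-3 | r0:4,r1:2,r2:9,r3:Add1,r4:6,r5:-3
c10: CDB Add1=4 | r0:4,r1:2,r2:9,r3:4,r4:6,r5:-3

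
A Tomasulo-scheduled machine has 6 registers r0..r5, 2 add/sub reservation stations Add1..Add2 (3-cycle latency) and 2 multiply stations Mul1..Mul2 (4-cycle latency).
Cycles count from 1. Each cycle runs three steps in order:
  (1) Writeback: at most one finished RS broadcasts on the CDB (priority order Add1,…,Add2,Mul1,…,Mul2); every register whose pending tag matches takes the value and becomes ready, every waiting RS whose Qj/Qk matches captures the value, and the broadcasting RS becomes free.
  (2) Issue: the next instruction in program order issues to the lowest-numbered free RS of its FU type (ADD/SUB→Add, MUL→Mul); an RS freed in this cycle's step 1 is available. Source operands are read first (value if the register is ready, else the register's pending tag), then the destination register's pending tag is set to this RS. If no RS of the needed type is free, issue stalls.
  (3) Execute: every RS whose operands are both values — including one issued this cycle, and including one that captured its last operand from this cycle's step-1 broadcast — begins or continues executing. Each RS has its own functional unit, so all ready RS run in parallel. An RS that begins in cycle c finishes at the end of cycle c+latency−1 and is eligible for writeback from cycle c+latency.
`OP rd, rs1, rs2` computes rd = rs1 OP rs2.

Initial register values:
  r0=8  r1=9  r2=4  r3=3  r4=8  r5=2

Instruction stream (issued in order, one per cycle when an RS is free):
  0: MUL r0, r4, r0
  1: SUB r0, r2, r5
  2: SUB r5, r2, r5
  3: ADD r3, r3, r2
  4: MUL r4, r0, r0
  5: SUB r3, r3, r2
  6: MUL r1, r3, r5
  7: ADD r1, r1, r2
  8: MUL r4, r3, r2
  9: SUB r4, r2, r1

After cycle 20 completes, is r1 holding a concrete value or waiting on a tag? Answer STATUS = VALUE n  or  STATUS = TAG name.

cycle 1: issue MUL r0<-Mul1 // r0:Mul1,r1:9,r2:4,r3:3,r4:8,r5:2
cycle 2: issue SUB r0<-Add1 // r0:Add1,r1:9,r2:4,r3:3,r4:8,r5:2
cycle 3: issue SUB r5<-Add2 // r0:Add1,r1:9,r2:4,r3:3,r4:8,r5:Add2
cycle 4: stall // r0:Add1,r1:9,r2:4,r3:3,r4:8,r5:Add2
cycle 5: CDB Add1=2; issue ADD r3<-Add1 // r0:2,r1:9,r2:4,r3:Add1,r4:8,r5:Add2
cycle 6: CDB Add2=2; issue MUL r4<-Mul2 // r0:2,r1:9,r2:4,r3:Add1,r4:Mul2,r5:2
cycle 7: CDB Mul1=64; issue SUB r3<-Add2 // r0:2,r1:9,r2:4,r3:Add2,r4:Mul2,r5:2
cycle 8: CDB Add1=7; issue MUL r1<-Mul1 // r0:2,r1:Mul1,r2:4,r3:Add2,r4:Mul2,r5:2
cycle 9: issue ADD r1<-Add1 // r0:2,r1:Add1,r2:4,r3:Add2,r4:Mul2,r5:2
cycle 10: CDB Mul2=4; issue MUL r4<-Mul2 // r0:2,r1:Add1,r2:4,r3:Add2,r4:Mul2,r5:2
cycle 11: CDB Add2=3; issue SUB r4<-Add2 // r0:2,r1:Add1,r2:4,r3:3,r4:Add2,r5:2
cycle 12: - // r0:2,r1:Add1,r2:4,r3:3,r4:Add2,r5:2
cycle 13: - // r0:2,r1:Add1,r2:4,r3:3,r4:Add2,r5:2
cycle 14: - // r0:2,r1:Add1,r2:4,r3:3,r4:Add2,r5:2
cycle 15: CDB Mul1=6 // r0:2,r1:Add1,r2:4,r3:3,r4:Add2,r5:2
cycle 16: CDB Mul2=12 // r0:2,r1:Add1,r2:4,r3:3,r4:Add2,r5:2
cycle 17: - // r0:2,r1:Add1,r2:4,r3:3,r4:Add2,r5:2
cycle 18: CDB Add1=10 // r0:2,r1:10,r2:4,r3:3,r4:Add2,r5:2
cycle 19: - // r0:2,r1:10,r2:4,r3:3,r4:Add2,r5:2
cycle 20: - // r0:2,r1:10,r2:4,r3:3,r4:Add2,r5:2

STATUS = VALUE 10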